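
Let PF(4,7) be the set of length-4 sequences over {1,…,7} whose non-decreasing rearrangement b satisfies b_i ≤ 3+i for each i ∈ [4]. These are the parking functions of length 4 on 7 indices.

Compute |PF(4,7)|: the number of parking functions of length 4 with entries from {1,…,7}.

|PF(4,7)| = (8−4)·8^(4−1) = 4 · 512 = 2048 [KW]
Example (6,4,1,6) → sorted (1,4,6,6): b_i ≤ 3+i ∀i, a PF.

2048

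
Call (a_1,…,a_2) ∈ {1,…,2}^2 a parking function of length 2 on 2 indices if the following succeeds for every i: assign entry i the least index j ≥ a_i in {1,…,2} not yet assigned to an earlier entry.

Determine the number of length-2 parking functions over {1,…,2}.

#PF = (2+1−2)·(2+1)^{2−1} = 1 · 3 = 3
One tuple (1,1) → sorted (1,1): b_i ≤ i ∀i, a PF.

3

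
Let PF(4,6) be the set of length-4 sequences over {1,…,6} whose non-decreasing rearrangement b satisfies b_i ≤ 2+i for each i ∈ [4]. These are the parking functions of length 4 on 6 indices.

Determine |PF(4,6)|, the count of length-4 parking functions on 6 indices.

1029

|PF(4,6)| = (7−4)·7^(4−1) = 3·343 = 1029 (Pollak)
One tuple (5,6,3,1) → sorted (1,3,5,6): b_i ≤ 2+i ∀i, a PF.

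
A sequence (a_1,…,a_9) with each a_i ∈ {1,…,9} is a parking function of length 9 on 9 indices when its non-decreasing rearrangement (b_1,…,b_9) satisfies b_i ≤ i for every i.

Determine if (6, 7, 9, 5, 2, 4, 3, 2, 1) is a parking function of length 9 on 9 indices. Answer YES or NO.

Sorted: b = (1, 2, 2, 3, 4, 5, 6, 7, 9).
  b_1=1 ≤ 1
  b_2=2 ≤ 2
  b_3=2 ≤ 3
  b_4=3 ≤ 4
  b_5=4 ≤ 5
  b_6=5 ≤ 6
  b_7=6 ≤ 7
  b_8=7 ≤ 8
  b_9=9 ≤ 9
All bounds hold ⇒ YES

YES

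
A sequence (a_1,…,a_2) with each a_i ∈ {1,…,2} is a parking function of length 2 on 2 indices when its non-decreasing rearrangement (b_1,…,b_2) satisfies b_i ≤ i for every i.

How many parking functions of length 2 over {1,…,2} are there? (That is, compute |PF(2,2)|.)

|PF| = (2+1−2)·(2+1)^{2−1} = 1·3 = 3 (Konheim–Weiss)
Check (1,1) → sorted (1,1): b_i ≤ i ∀i, a PF.

3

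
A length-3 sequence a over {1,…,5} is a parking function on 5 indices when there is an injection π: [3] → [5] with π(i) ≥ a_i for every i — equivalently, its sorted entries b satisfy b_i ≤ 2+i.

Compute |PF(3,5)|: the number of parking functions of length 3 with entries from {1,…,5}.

|PF| = (5+1−3)·(5+1)^{3−1} = 3 · 36 = 108
Check (3,4,5) → sorted (3,4,5): b_i ≤ 2+i ∀i, a PF.

108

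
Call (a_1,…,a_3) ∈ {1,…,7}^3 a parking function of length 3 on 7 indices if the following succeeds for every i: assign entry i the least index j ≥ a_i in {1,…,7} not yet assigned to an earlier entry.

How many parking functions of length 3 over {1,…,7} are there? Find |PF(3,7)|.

|PF(3,7)| = (7+1−3)·(7+1)^{3−1} = 5·64 = 320
Example (5,2,6) → sorted (2,5,6): b_i ≤ 4+i ∀i, a PF.

320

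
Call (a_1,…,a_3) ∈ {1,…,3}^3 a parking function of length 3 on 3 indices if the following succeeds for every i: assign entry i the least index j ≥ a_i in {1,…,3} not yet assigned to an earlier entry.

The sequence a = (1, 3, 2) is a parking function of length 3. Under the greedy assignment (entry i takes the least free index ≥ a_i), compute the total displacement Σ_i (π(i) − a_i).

0

Σπ = 6 ({1..3} each once); Σa = 1+3+2 = 6; disp = 6−6 = 0.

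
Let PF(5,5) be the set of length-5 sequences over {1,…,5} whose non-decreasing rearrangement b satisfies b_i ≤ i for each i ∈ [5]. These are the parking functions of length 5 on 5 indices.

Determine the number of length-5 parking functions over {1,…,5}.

1296

Count = (6−5)·6^(5−1) = 1 · 1296 = 1296 (Konheim–Weiss)
Example (1,1,4,2,4) → sorted (1,1,2,4,4): b_i ≤ i ∀i, a PF.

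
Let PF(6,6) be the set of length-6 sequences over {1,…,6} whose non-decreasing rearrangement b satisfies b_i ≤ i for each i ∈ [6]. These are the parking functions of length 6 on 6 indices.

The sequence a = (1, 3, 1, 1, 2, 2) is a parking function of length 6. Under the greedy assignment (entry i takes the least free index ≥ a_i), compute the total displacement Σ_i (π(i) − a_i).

11

Σπ = 6·7/2 = 21 (π permutes [6]); Σa = 1+3+1+1+2+2 = 10; disp = 21−10 = 11.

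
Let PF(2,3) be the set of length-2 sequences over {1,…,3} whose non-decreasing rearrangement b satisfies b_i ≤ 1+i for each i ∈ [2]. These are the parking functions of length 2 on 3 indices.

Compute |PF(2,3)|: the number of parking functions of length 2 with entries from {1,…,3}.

8

Count = (3+1−2)·(3+1)^{2−1} = 2·4 = 8 [KW]
E.g. (2,3) → sorted (2,3): b_i ≤ 1+i ∀i, a PF.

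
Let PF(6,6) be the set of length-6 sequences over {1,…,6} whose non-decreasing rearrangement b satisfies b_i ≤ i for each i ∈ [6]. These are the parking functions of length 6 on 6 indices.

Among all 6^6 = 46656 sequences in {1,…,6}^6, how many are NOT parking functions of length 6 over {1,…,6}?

|PF| = (7−6)·7^(6−1) = 1×16807 = 16807
Check (6,1,6,4,6,4) → sorted (1,4,4,6,6,6): b_2=4>2, not a PF.
So 46656 − 16807 = 29849 fail.

29849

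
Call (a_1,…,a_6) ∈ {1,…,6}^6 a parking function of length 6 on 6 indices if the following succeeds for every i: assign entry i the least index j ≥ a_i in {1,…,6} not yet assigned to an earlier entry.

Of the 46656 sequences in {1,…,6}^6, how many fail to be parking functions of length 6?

29849

|PF(6,6)| = (7−6)·7^(6−1) = 1×16807 = 16807 (Konheim–Weiss)
Check (3,3,5,6,6,5) → sorted (3,3,5,5,6,6): b_1=3>1, not a PF.
6^6 − 16807 = 46656 − 16807 = 29849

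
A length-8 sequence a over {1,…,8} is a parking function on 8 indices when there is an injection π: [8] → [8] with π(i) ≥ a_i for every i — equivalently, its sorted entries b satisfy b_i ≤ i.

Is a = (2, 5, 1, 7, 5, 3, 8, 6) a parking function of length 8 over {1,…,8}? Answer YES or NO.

Rearranged: b = (1, 2, 3, 5, 5, 6, 7, 8).
  b_1=1 ≤ 1
  b_2=2 ≤ 2
  b_3=3 ≤ 3
  b_4=5 > 4
  fails at i=4 ⇒ NO

NO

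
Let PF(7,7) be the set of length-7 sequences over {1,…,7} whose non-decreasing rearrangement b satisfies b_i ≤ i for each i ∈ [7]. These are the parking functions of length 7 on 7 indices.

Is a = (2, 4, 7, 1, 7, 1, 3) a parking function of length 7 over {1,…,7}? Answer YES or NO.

NO

Rearranged: b = (1, 1, 2, 3, 4, 7, 7).
  b_1=1 ≤ 1
  b_2=1 ≤ 2
  b_3=2 ≤ 3
  b_4=3 ≤ 4
  b_5=4 ≤ 5
  b_6=7 > 6
  fails at i=6 ⇒ NO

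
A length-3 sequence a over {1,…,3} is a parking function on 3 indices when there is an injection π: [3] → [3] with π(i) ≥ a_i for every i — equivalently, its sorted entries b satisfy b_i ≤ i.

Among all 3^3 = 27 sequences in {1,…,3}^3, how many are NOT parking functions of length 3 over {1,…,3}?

11

|PF| = 1·4^2 = 1×16 = 16 (Konheim–Weiss)
Example (2,3,2) → sorted (2,2,3): b_1=2>1, not a PF.
3^3 − 16 = 27 − 16 = 11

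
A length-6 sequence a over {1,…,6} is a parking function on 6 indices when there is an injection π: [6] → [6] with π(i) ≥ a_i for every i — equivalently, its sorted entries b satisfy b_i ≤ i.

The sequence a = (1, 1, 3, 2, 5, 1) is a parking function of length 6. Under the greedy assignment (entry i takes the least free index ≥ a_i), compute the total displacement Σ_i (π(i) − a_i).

Σπ = 21 ({1..6} each once); Σa = 1+1+3+2+5+1 = 13; disp = 21−13 = 8.

8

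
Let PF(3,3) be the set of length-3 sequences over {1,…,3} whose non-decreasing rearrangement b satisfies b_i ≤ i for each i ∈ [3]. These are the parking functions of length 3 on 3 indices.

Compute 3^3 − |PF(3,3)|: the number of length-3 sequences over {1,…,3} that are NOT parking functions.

11

|PF| = (3−3+1)·(3+1)^(3−1) = 1×16 = 16 (Konheim–Weiss)
Check (2,3,3) → sorted (2,3,3): b_1=2>1, not a PF.
3^3 − 16 = 27 − 16 = 11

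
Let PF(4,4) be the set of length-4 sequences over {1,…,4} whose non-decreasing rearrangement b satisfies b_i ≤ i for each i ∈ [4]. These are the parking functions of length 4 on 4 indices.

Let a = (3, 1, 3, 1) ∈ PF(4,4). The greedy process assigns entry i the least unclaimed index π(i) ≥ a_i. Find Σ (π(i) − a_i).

2

Σπ(i) = 1+…+4 = 10; Σa = 3+1+3+1 = 8; disp = 10−8 = 2.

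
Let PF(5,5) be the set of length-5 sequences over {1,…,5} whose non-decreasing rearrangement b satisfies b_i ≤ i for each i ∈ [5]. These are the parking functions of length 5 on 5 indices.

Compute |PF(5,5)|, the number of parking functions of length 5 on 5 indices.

1296

|PF(5,5)| = (5−5+1)·(5+1)^(5−1) = 1×1296 = 1296 [KW]
One tuple (1,5,3,1,2) → sorted (1,1,2,3,5): b_i ≤ i ∀i, a PF.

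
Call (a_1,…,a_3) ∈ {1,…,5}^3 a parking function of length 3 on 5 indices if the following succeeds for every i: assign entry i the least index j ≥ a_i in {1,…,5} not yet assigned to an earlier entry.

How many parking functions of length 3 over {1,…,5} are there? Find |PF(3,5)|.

108

|PF| = (5+1−3)·(5+1)^{3−1} = 3×36 = 108 (Pollak)
Example (2,5,1) → sorted (1,2,5): b_i ≤ 2+i ∀i, a PF.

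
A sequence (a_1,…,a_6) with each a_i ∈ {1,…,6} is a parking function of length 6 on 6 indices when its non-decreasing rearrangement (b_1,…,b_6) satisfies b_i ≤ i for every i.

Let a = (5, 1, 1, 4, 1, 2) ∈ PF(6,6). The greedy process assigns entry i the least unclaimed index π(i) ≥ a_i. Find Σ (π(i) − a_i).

7

Σπ(i) = 1+…+6 = 21; Σa = 5+1+1+4+1+2 = 14; disp = 21−14 = 7.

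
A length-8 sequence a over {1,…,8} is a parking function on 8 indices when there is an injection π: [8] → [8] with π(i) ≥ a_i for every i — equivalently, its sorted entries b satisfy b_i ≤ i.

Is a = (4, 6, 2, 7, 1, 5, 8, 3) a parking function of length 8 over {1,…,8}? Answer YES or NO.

YES

Order a: b = (1, 2, 3, 4, 5, 6, 7, 8).
  b_1=1 ≤ 1
  b_2=2 ≤ 2
  b_3=3 ≤ 3
  b_4=4 ≤ 4
  b_5=5 ≤ 5
  b_6=6 ≤ 6
  b_7=7 ≤ 7
  b_8=8 ≤ 8
All bounds hold ⇒ YES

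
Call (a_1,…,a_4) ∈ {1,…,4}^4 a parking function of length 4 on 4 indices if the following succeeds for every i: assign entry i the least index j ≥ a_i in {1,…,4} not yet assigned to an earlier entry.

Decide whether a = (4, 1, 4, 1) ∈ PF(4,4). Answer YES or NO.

NO

Rearranged: b = (1, 1, 4, 4).
  b_1=1 ≤ 1
  b_2=1 ≤ 2
  b_3=4 > 3
  fails at i=3 ⇒ NO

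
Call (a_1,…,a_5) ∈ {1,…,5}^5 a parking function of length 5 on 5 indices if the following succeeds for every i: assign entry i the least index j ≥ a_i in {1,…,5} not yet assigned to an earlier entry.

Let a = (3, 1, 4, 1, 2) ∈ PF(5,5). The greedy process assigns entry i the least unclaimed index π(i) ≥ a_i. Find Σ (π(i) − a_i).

4

Σπ(i) = 1+…+5 = 15; Σa = 3+1+4+1+2 = 11; disp = 15−11 = 4.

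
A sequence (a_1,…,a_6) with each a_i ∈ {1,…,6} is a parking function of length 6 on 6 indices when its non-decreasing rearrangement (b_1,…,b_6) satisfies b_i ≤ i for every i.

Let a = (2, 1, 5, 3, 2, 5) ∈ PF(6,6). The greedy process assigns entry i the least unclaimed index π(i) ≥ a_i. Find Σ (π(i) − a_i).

3

Σπ = 21 ({1..6} each once); Σa = 2+1+5+3+2+5 = 18; disp = 21−18 = 3.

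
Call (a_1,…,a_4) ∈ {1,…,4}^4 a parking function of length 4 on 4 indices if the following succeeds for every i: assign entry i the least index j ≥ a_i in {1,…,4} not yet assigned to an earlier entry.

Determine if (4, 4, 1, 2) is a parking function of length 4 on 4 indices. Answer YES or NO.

Rearranged: b = (1, 2, 4, 4).
  b_1=1 ≤ 1
  b_2=2 ≤ 2
  b_3=4 > 3
  fails at i=3 ⇒ NO

NO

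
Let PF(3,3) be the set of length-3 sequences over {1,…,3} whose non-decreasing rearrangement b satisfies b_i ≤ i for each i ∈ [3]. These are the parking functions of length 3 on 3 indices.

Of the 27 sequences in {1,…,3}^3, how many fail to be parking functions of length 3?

11

|PF| = (4−3)·4^(3−1) = 1·16 = 16 [KW]
E.g. (3,3,3) → sorted (3,3,3): b_1=3>1, not a PF.
So 27 − 16 = 11 fail.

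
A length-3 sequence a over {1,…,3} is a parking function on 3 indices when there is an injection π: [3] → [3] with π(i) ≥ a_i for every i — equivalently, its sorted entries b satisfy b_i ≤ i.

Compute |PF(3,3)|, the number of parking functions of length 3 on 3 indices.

16

#PF = (3+1−3)·(3+1)^{3−1} = 1·16 = 16
Check (1,2,2) → sorted (1,2,2): b_i ≤ i ∀i, a PF.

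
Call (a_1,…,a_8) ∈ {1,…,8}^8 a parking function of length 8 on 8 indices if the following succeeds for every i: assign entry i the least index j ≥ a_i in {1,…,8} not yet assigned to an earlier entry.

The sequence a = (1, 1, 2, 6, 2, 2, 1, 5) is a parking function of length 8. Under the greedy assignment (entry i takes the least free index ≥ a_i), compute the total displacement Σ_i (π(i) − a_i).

16

Σπ(i) = 1+…+8 = 36; Σa = 1+1+2+6+2+2+1+5 = 20; disp = 36−20 = 16.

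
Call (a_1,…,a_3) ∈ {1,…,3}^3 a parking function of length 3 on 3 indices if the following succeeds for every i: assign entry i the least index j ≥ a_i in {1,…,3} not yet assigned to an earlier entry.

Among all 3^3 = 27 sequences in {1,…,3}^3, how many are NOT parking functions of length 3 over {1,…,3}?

|PF(3,3)| = (4−3)·4^(3−1) = 1·16 = 16 (Konheim–Weiss)
Check (3,3,3) → sorted (3,3,3): b_1=3>1, not a PF.
So 27 − 16 = 11 fail.

11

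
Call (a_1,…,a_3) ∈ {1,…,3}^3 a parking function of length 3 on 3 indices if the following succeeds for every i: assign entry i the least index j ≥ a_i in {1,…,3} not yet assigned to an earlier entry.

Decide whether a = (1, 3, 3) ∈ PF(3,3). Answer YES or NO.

Sorted: b = (1, 3, 3).
  b_1=1 ≤ 1
  b_2=3 > 2
  fails at i=2 ⇒ NO

NO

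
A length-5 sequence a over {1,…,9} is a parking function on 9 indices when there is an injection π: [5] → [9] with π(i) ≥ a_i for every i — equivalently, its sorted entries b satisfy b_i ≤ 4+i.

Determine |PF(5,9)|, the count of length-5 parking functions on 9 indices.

50000

|PF(5,9)| = (10−5)·10^(5−1) = 5·10000 = 50000 (Pollak)
Example (5,2,4,3,2) → sorted (2,2,3,4,5): b_i ≤ 4+i ∀i, a PF.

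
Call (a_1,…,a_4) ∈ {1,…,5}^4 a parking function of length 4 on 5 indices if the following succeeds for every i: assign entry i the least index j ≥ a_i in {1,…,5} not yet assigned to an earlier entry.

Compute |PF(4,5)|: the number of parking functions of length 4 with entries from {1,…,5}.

Count = (5−4+1)·(5+1)^(4−1) = 2·216 = 432 (Pollak)
Example (1,2,4,4) → sorted (1,2,4,4): b_i ≤ 1+i ∀i, a PF.

432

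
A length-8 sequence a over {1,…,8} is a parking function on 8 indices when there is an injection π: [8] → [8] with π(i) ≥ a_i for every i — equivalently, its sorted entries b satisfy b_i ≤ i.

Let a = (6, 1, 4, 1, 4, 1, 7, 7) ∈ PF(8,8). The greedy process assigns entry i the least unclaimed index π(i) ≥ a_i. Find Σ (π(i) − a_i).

5

Σπ = 8·9/2 = 36 (π permutes [8]); Σa = 6+1+4+1+4+1+7+7 = 31; disp = 36−31 = 5.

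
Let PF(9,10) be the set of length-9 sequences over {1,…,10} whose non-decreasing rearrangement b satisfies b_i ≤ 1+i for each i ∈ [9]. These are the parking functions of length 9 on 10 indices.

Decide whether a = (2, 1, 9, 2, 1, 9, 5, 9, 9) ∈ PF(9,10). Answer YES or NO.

NO

Sorted: b = (1, 1, 2, 2, 5, 9, 9, 9, 9).
  b_1=1 ≤ 2
  b_2=1 ≤ 3
  b_3=2 ≤ 4
  b_4=2 ≤ 5
  b_5=5 ≤ 6
  b_6=9 > 7
  fails at i=6 ⇒ NO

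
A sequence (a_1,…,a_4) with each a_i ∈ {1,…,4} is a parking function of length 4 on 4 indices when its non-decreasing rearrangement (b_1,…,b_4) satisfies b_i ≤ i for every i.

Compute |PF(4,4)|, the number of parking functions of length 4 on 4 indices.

125

#PF = 1·5^3 = 1×125 = 125 [KW]
E.g. (4,1,3,1) → sorted (1,1,3,4): b_i ≤ i ∀i, a PF.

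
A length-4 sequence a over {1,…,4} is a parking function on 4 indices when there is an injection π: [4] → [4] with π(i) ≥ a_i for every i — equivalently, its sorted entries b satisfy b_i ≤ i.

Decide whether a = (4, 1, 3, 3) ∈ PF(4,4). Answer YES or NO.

Sorted: b = (1, 3, 3, 4).
  b_1=1 ≤ 1
  b_2=3 > 2
  fails at i=2 ⇒ NO

NO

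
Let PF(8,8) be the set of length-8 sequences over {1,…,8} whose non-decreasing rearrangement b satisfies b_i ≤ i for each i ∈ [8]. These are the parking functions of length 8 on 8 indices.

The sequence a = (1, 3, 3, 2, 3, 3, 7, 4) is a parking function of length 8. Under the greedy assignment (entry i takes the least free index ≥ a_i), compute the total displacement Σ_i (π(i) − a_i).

10

Σπ = 8·9/2 = 36 (π permutes [8]); Σa = 1+3+3+2+3+3+7+4 = 26; disp = 36−26 = 10.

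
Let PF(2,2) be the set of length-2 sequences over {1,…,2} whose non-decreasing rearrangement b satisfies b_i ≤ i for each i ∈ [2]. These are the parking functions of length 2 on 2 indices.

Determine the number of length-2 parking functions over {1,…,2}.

3

|PF(2,2)| = (2+1−2)·(2+1)^{2−1} = 1·3 = 3
E.g. (1,2) → sorted (1,2): b_i ≤ i ∀i, a PF.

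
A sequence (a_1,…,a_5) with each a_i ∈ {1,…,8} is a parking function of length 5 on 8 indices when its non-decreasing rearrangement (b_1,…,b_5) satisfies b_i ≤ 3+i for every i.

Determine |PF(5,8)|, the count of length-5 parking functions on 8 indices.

26244

#PF = (8+1−5)·(8+1)^{5−1} = 4·6561 = 26244 [KW]
Example (6,8,2,3,3) → sorted (2,3,3,6,8): b_i ≤ 3+i ∀i, a PF.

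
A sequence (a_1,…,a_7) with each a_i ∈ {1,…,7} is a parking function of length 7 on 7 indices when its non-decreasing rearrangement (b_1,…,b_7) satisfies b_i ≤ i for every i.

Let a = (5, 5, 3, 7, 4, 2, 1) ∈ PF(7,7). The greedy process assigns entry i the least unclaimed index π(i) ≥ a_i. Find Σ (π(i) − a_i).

Σπ = 7·8/2 = 28 (π permutes [7]); Σa = 5+5+3+7+4+2+1 = 27; disp = 28−27 = 1.

1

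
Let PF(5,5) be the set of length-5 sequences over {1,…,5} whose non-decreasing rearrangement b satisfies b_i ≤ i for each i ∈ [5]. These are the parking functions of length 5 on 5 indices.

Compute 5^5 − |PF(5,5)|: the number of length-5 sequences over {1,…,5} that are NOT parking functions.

1829

#PF = (5+1−5)·(5+1)^{5−1} = 1·1296 = 1296 [KW]
One tuple (4,4,3,5,2) → sorted (2,3,4,4,5): b_1=2>1, not a PF.
5^5 − 1296 = 3125 − 1296 = 1829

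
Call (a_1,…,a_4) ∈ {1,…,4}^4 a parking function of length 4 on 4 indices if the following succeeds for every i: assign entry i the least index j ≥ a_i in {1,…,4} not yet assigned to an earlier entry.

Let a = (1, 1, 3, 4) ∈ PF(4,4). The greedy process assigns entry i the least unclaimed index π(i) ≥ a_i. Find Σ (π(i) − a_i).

Σπ(i) = 1+…+4 = 10; Σa = 1+1+3+4 = 9; disp = 10−9 = 1.

1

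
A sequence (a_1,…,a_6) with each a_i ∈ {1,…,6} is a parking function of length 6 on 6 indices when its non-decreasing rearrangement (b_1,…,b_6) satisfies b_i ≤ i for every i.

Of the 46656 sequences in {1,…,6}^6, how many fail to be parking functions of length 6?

29849

|PF| = (6+1−6)·(6+1)^{6−1} = 1·16807 = 16807 [KW]
E.g. (3,5,5,6,3,6) → sorted (3,3,5,5,6,6): b_1=3>1, not a PF.
So 46656 − 16807 = 29849 fail.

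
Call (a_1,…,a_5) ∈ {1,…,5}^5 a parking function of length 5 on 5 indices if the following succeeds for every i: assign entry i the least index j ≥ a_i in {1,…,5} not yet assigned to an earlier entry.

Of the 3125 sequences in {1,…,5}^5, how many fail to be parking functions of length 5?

1829

|PF| = 1·6^4 = 1 · 1296 = 1296 [KW]
One tuple (5,4,2,3,3) → sorted (2,3,3,4,5): b_1=2>1, not a PF.
Total 3125; non-PF = 3125−1296 = 1829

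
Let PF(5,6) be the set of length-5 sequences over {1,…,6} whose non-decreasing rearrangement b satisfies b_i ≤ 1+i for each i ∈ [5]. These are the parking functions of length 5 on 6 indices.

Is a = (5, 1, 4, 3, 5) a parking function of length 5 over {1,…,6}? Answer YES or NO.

YES

Rearranged: b = (1, 3, 4, 5, 5).
  b_1=1 ≤ 2
  b_2=3 ≤ 3
  b_3=4 ≤ 4
  b_4=5 ≤ 5
  b_5=5 ≤ 6
All bounds hold ⇒ YES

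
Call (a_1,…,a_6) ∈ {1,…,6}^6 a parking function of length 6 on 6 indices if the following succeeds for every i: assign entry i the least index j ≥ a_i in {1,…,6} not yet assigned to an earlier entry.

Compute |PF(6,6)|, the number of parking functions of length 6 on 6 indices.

16807

|PF| = (6−6+1)·(6+1)^(6−1) = 1 · 16807 = 16807 [KW]
One tuple (2,1,5,2,2,3) → sorted (1,2,2,2,3,5): b_i ≤ i ∀i, a PF.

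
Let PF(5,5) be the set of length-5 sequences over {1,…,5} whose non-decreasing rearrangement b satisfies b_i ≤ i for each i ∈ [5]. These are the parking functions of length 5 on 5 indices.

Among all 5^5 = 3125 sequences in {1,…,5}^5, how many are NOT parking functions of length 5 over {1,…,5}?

|PF(5,5)| = (5+1−5)·(5+1)^{5−1} = 1×1296 = 1296 [KW]
Check (5,5,4,3,5) → sorted (3,4,5,5,5): b_1=3>1, not a PF.
5^5 − 1296 = 3125 − 1296 = 1829

1829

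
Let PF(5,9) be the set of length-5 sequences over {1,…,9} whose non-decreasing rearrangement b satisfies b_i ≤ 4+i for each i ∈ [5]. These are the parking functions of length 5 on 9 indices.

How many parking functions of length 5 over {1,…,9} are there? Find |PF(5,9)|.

|PF(5,9)| = (10−5)·10^(5−1) = 5 · 10000 = 50000 (Konheim–Weiss)
Example (2,3,6,2,7) → sorted (2,2,3,6,7): b_i ≤ 4+i ∀i, a PF.

50000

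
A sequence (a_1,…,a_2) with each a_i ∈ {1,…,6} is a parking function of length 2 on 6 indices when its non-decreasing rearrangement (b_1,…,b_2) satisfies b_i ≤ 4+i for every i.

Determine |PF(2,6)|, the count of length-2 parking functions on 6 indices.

#PF = (7−2)·7^(2−1) = 5×7 = 35 (Pollak)
E.g. (6,2) → sorted (2,6): b_i ≤ 4+i ∀i, a PF.

35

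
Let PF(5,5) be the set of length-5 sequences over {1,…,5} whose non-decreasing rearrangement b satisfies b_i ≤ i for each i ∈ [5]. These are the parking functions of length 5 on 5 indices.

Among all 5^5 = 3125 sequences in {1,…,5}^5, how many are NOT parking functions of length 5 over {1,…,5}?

Count = (6−5)·6^(5−1) = 1 · 1296 = 1296 [KW]
Check (4,4,4,4,5) → sorted (4,4,4,4,5): b_1=4>1, not a PF.
Total 3125; non-PF = 3125−1296 = 1829

1829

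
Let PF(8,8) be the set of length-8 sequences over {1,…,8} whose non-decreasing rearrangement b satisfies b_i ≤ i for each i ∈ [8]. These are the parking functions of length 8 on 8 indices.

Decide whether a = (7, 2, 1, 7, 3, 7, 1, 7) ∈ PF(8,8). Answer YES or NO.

NO

Sorted: b = (1, 1, 2, 3, 7, 7, 7, 7).
  b_1=1 ≤ 1
  b_2=1 ≤ 2
  b_3=2 ≤ 3
  b_4=3 ≤ 4
  b_5=7 > 5
  fails at i=5 ⇒ NO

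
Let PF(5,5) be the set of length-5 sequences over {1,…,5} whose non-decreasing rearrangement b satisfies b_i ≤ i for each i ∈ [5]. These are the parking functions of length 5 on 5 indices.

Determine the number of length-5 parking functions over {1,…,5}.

|PF| = (5+1−5)·(5+1)^{5−1} = 1 · 1296 = 1296 [KW]
Check (3,2,5,3,1) → sorted (1,2,3,3,5): b_i ≤ i ∀i, a PF.

1296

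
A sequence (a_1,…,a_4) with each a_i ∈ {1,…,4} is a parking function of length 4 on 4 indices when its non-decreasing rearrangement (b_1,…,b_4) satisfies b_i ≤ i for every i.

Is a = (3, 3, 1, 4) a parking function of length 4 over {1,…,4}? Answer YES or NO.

NO

Order a: b = (1, 3, 3, 4).
  b_1=1 ≤ 1
  b_2=3 > 2
  fails at i=2 ⇒ NO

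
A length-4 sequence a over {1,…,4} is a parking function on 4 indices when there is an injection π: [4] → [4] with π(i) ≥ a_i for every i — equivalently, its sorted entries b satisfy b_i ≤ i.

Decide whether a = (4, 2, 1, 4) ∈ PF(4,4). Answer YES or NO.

NO

Rearranged: b = (1, 2, 4, 4).
  b_1=1 ≤ 1
  b_2=2 ≤ 2
  b_3=4 > 3
  fails at i=3 ⇒ NO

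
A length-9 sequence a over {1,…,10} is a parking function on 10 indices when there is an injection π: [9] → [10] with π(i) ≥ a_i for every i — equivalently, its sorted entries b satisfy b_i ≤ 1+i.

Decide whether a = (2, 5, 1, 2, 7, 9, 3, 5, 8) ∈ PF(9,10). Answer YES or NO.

Sorted: b = (1, 2, 2, 3, 5, 5, 7, 8, 9).
  b_1=1 ≤ 2
  b_2=2 ≤ 3
  b_3=2 ≤ 4
  b_4=3 ≤ 5
  b_5=5 ≤ 6
  b_6=5 ≤ 7
  b_7=7 ≤ 8
  b_8=8 ≤ 9
  b_9=9 ≤ 10
All bounds hold ⇒ YES

YES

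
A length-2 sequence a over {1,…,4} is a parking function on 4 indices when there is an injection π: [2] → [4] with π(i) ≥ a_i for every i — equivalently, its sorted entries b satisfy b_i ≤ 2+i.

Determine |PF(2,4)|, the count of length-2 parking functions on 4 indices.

15

Count = 3·5^1 = 3×5 = 15 (Konheim–Weiss)
Example (1,3) → sorted (1,3): b_i ≤ 2+i ∀i, a PF.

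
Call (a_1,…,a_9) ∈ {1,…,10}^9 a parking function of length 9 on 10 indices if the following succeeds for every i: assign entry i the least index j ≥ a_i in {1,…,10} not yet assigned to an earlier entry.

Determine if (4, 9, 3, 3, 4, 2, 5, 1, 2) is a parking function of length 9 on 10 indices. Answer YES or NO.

Sorted: b = (1, 2, 2, 3, 3, 4, 4, 5, 9).
  b_1=1 ≤ 2
  b_2=2 ≤ 3
  b_3=2 ≤ 4
  b_4=3 ≤ 5
  b_5=3 ≤ 6
  b_6=4 ≤ 7
  b_7=4 ≤ 8
  b_8=5 ≤ 9
  b_9=9 ≤ 10
All bounds hold ⇒ YES

YES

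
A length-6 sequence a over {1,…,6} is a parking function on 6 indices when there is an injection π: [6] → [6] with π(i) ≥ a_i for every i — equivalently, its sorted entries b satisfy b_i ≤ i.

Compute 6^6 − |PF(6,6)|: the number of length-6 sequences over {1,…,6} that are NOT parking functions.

|PF(6,6)| = 1·7^5 = 1 · 16807 = 16807
Example (2,3,3,6,2,3) → sorted (2,2,3,3,3,6): b_1=2>1, not a PF.
6^6 − 16807 = 46656 − 16807 = 29849

29849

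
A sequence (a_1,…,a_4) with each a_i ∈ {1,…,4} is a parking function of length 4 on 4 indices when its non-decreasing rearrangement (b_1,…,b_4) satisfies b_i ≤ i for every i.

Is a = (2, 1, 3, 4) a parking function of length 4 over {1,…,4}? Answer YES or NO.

YES

Order a: b = (1, 2, 3, 4).
  b_1=1 ≤ 1
  b_2=2 ≤ 2
  b_3=3 ≤ 3
  b_4=4 ≤ 4
All bounds hold ⇒ YES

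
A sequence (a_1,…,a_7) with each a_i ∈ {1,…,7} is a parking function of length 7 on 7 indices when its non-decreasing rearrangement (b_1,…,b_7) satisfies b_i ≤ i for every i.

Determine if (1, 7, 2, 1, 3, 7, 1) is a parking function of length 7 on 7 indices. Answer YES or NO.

Rearranged: b = (1, 1, 1, 2, 3, 7, 7).
  b_1=1 ≤ 1
  b_2=1 ≤ 2
  b_3=1 ≤ 3
  b_4=2 ≤ 4
  b_5=3 ≤ 5
  b_6=7 > 6
  fails at i=6 ⇒ NO

NO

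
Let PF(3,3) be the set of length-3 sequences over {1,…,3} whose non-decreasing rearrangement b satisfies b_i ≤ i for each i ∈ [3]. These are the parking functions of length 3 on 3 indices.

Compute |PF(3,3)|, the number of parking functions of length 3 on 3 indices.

16

#PF = (3−3+1)·(3+1)^(3−1) = 1×16 = 16 (Pollak)
Example (1,1,2) → sorted (1,1,2): b_i ≤ i ∀i, a PF.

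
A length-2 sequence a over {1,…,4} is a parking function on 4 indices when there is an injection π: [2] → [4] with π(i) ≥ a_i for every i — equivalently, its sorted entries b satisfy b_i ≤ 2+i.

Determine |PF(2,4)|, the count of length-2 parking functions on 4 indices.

15

#PF = (5−2)·5^(2−1) = 3 · 5 = 15
One tuple (2,1) → sorted (1,2): b_i ≤ 2+i ∀i, a PF.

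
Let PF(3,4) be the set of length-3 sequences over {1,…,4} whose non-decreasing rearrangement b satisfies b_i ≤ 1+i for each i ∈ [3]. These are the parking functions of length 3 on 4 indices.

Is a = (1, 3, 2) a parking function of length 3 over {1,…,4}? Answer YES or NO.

Rearranged: b = (1, 2, 3).
  b_1=1 ≤ 2
  b_2=2 ≤ 3
  b_3=3 ≤ 4
All bounds hold ⇒ YES

YES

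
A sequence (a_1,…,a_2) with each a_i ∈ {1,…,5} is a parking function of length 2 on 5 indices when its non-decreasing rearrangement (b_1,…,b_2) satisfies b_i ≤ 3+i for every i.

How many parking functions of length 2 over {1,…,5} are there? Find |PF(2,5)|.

Count = (5+1−2)·(5+1)^{2−1} = 4 · 6 = 24 [KW]
Check (4,1) → sorted (1,4): b_i ≤ 3+i ∀i, a PF.

24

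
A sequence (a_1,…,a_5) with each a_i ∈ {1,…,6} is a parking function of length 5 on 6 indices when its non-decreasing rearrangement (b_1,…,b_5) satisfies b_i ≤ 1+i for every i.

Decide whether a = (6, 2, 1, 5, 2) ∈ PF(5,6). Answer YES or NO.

Order a: b = (1, 2, 2, 5, 6).
  b_1=1 ≤ 2
  b_2=2 ≤ 3
  b_3=2 ≤ 4
  b_4=5 ≤ 5
  b_5=6 ≤ 6
All bounds hold ⇒ YES

YES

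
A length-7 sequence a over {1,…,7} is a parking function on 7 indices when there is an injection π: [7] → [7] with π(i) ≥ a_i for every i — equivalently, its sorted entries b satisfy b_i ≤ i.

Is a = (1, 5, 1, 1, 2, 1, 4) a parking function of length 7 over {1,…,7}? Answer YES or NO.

YES

Sorted: b = (1, 1, 1, 1, 2, 4, 5).
  b_1=1 ≤ 1
  b_2=1 ≤ 2
  b_3=1 ≤ 3
  b_4=1 ≤ 4
  b_5=2 ≤ 5
  b_6=4 ≤ 6
  b_7=5 ≤ 7
All bounds hold ⇒ YES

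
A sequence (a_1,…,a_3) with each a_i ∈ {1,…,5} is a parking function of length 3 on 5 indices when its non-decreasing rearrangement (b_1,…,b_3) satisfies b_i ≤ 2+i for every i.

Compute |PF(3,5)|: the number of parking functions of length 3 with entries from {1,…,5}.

#PF = (6−3)·6^(3−1) = 3×36 = 108
E.g. (3,4,4) → sorted (3,4,4): b_i ≤ 2+i ∀i, a PF.

108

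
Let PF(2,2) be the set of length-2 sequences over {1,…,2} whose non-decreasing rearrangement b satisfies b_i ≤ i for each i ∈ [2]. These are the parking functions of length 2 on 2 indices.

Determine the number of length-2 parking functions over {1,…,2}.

Count = (3−2)·3^(2−1) = 1·3 = 3 (Pollak)
Example (1,2) → sorted (1,2): b_i ≤ i ∀i, a PF.

3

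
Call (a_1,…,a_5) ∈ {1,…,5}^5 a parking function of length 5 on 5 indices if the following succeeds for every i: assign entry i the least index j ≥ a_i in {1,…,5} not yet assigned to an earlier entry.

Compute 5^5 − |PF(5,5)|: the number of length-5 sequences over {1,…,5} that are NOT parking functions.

1829

|PF| = 1·6^4 = 1·1296 = 1296 (Konheim–Weiss)
E.g. (5,3,1,4,5) → sorted (1,3,4,5,5): b_2=3>2, not a PF.
5^5 − 1296 = 3125 − 1296 = 1829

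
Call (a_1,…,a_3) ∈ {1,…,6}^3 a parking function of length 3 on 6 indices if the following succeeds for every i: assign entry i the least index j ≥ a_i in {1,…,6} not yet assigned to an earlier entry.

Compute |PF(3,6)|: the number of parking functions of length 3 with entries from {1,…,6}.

#PF = (6−3+1)·(6+1)^(3−1) = 4·49 = 196 (Konheim–Weiss)
One tuple (5,6,1) → sorted (1,5,6): b_i ≤ 3+i ∀i, a PF.

196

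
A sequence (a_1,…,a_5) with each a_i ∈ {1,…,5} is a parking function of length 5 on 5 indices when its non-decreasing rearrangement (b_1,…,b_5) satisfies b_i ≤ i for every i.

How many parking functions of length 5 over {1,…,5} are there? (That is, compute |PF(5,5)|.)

|PF| = 1·6^4 = 1·1296 = 1296 (Pollak)
Check (2,4,5,1,1) → sorted (1,1,2,4,5): b_i ≤ i ∀i, a PF.

1296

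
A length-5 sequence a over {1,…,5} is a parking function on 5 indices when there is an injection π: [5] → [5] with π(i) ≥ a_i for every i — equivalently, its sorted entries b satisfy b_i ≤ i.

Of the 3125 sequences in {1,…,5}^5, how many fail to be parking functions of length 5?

Count = (5−5+1)·(5+1)^(5−1) = 1·1296 = 1296 (Konheim–Weiss)
E.g. (4,2,5,3,4) → sorted (2,3,4,4,5): b_1=2>1, not a PF.
So 3125 − 1296 = 1829 fail.

1829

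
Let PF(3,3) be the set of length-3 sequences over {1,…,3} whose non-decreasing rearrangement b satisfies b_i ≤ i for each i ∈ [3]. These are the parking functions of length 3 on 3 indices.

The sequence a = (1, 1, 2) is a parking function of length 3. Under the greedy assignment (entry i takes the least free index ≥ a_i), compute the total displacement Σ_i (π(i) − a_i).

2

Σπ = 6 ({1..3} each once); Σa = 1+1+2 = 4; disp = 6−4 = 2.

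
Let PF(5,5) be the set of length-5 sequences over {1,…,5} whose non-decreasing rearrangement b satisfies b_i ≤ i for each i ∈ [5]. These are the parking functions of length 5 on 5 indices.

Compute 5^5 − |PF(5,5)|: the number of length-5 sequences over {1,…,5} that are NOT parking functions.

|PF(5,5)| = (5−5+1)·(5+1)^(5−1) = 1×1296 = 1296 [KW]
One tuple (3,5,4,1,4) → sorted (1,3,4,4,5): b_2=3>2, not a PF.
So 3125 − 1296 = 1829 fail.

1829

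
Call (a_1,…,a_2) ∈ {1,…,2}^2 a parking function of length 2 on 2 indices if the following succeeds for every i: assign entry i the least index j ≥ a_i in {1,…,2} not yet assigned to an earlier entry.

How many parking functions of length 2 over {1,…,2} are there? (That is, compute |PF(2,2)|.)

3

|PF| = (2−2+1)·(2+1)^(2−1) = 1×3 = 3 (Konheim–Weiss)
E.g. (1,1) → sorted (1,1): b_i ≤ i ∀i, a PF.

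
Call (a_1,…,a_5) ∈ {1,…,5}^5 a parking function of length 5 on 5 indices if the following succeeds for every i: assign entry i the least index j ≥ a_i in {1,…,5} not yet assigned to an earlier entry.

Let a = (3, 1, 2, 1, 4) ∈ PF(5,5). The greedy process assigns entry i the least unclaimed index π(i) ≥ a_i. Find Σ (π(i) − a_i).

Σπ = 15 ({1..5} each once); Σa = 3+1+2+1+4 = 11; disp = 15−11 = 4.

4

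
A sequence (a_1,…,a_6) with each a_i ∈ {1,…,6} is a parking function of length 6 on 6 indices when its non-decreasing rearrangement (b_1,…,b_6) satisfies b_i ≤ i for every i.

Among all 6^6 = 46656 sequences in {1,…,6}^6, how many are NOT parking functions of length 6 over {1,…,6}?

29849

Count = (6−6+1)·(6+1)^(6−1) = 1·16807 = 16807
Example (4,6,4,1,4,4) → sorted (1,4,4,4,4,6): b_2=4>2, not a PF.
So 46656 − 16807 = 29849 fail.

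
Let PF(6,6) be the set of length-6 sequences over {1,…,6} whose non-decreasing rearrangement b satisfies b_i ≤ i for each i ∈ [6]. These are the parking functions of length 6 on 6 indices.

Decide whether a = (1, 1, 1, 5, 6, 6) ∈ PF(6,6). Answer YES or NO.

NO

Rearranged: b = (1, 1, 1, 5, 6, 6).
  b_1=1 ≤ 1
  b_2=1 ≤ 2
  b_3=1 ≤ 3
  b_4=5 > 4
  fails at i=4 ⇒ NO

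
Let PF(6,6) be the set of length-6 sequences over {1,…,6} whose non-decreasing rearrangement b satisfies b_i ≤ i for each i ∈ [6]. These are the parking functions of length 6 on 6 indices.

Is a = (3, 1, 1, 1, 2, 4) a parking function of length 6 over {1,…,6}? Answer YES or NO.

Sorted: b = (1, 1, 1, 2, 3, 4).
  b_1=1 ≤ 1
  b_2=1 ≤ 2
  b_3=1 ≤ 3
  b_4=2 ≤ 4
  b_5=3 ≤ 5
  b_6=4 ≤ 6
All bounds hold ⇒ YES

YES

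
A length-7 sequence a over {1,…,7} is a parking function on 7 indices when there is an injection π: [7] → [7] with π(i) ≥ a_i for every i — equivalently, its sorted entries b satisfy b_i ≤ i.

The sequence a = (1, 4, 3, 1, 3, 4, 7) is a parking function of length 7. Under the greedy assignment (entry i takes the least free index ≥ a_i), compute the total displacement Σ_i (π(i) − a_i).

5

Σπ = 28 ({1..7} each once); Σa = 1+4+3+1+3+4+7 = 23; disp = 28−23 = 5.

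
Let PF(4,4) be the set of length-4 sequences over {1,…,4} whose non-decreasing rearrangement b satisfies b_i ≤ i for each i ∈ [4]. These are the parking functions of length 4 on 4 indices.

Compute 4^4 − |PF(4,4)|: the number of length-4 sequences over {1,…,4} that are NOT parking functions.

131

|PF| = (4+1−4)·(4+1)^{4−1} = 1·125 = 125
Example (4,4,3,3) → sorted (3,3,4,4): b_1=3>1, not a PF.
So 256 − 125 = 131 fail.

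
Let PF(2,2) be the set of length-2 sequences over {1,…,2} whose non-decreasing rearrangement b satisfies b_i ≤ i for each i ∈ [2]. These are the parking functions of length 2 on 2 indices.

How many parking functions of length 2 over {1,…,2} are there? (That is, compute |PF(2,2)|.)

#PF = (3−2)·3^(2−1) = 1 · 3 = 3 (Pollak)
Example (1,1) → sorted (1,1): b_i ≤ i ∀i, a PF.

3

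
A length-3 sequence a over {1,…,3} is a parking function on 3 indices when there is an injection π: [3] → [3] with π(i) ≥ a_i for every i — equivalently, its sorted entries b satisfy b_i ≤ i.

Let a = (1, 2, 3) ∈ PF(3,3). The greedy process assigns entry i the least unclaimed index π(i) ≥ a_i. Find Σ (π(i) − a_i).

Σπ(i) = 1+…+3 = 6; Σa = 1+2+3 = 6; disp = 6−6 = 0.

0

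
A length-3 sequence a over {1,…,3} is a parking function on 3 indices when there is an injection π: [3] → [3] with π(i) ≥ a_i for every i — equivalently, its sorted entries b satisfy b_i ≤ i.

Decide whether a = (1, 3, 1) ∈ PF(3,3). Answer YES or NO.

YES

Sorted: b = (1, 1, 3).
  b_1=1 ≤ 1
  b_2=1 ≤ 2
  b_3=3 ≤ 3
All bounds hold ⇒ YES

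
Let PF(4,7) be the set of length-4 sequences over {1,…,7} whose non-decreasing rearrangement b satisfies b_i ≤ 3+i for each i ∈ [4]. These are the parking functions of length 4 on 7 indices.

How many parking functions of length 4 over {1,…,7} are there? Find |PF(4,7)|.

2048

|PF| = (7+1−4)·(7+1)^{4−1} = 4·512 = 2048
One tuple (3,7,2,3) → sorted (2,3,3,7): b_i ≤ 3+i ∀i, a PF.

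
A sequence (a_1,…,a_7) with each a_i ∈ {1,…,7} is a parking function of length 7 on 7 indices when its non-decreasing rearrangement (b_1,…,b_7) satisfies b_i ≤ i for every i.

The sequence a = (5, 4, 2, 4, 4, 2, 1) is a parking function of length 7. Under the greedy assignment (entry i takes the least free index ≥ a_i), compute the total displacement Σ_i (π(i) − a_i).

6

Σπ = 7·8/2 = 28 (π permutes [7]); Σa = 5+4+2+4+4+2+1 = 22; disp = 28−22 = 6.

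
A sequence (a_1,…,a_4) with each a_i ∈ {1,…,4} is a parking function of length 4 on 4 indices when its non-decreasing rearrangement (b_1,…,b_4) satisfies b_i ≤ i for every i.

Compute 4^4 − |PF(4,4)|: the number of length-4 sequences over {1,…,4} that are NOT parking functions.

131

|PF| = (4−4+1)·(4+1)^(4−1) = 1 · 125 = 125
E.g. (4,3,3,1) → sorted (1,3,3,4): b_2=3>2, not a PF.
So 256 − 125 = 131 fail.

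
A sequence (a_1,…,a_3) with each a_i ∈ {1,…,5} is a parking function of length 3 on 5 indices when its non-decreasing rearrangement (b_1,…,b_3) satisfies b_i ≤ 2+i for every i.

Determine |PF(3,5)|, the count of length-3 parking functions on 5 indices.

|PF| = (5−3+1)·(5+1)^(3−1) = 3 · 36 = 108 (Konheim–Weiss)
One tuple (3,5,4) → sorted (3,4,5): b_i ≤ 2+i ∀i, a PF.

108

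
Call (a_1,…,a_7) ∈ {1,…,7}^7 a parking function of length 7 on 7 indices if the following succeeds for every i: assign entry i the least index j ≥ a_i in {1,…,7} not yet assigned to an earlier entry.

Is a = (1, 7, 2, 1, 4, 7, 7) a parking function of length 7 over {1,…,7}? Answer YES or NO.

NO

Rearranged: b = (1, 1, 2, 4, 7, 7, 7).
  b_1=1 ≤ 1
  b_2=1 ≤ 2
  b_3=2 ≤ 3
  b_4=4 ≤ 4
  b_5=7 > 5
  fails at i=5 ⇒ NO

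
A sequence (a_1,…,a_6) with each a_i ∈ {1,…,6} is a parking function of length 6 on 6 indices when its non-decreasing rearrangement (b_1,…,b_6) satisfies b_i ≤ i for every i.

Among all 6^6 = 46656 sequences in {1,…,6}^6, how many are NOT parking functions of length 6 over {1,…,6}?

29849

Count = (6−6+1)·(6+1)^(6−1) = 1×16807 = 16807 (Konheim–Weiss)
One tuple (4,6,1,6,2,6) → sorted (1,2,4,6,6,6): b_3=4>3, not a PF.
So 46656 − 16807 = 29849 fail.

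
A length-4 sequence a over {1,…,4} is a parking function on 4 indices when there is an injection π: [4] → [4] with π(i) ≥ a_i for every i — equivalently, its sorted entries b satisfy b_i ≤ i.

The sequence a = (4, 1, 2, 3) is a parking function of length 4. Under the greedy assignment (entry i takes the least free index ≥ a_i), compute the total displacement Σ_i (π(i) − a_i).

0

Σπ = 10 ({1..4} each once); Σa = 4+1+2+3 = 10; disp = 10−10 = 0.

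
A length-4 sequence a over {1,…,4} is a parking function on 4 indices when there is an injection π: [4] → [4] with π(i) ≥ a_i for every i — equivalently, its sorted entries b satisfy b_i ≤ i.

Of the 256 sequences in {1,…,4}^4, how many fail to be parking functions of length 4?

Count = (4+1−4)·(4+1)^{4−1} = 1×125 = 125 (Pollak)
Example (4,1,3,4) → sorted (1,3,4,4): b_2=3>2, not a PF.
4^4 − 125 = 256 − 125 = 131

131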